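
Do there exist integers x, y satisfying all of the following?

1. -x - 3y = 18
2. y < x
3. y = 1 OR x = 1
No

The full constraint system is jointly infeasible over the integers. Each constraint and what it forces:

  - -x - 3y = 18: is a linear equation tying the variables together
  - y < x: bounds one variable relative to another variable
  - y = 1 OR x = 1: forces a choice: either y = 1 or x = 1

Split on the disjunction (y = 1 OR x = 1):
  • If y = 1: the equation forces x = -21, giving (y, x) = (1, -21), which violates x > y.
  • If x = 1: with x = 1, every remaining term of the linear equation is divisible by 3, so the left side is ≡ 0 (mod 3); but the right side 19 ≡ 1 (mod 3). No integers can satisfy it.
Both branches are infeasible, so the system has no integer solution.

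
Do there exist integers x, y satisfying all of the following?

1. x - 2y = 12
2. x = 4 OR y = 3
Yes

Take x = 18, y = 3. Substituting into each constraint:
  (1) 18 - 2(3) = 12 ✓
  (2) y = 3, target 3 ✓ (second branch holds)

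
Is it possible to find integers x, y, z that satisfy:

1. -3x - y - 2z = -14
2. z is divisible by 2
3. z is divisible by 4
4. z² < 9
Yes

Take x = 0, y = 14, z = 0. Substituting into each constraint:
  (1) -3(0) + (-14) - 2(0) = -14 ✓
  (2) 0 = 2 × 0, remainder 0 ✓
  (3) 0 = 4 × 0, remainder 0 ✓
  (4) z² = (0)² = 0, and 0 < 9 ✓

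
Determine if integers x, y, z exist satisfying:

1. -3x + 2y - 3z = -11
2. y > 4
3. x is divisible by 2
Yes

Take x = 0, y = 5, z = 7. Substituting into each constraint:
  (1) -3(0) + 2(5) - 3(7) = -11 ✓
  (2) 5 > 4 ✓
  (3) 0 = 2 × 0, remainder 0 ✓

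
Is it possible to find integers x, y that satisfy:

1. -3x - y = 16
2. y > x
Yes

Take x = -5, y = -1. Substituting into each constraint:
  (1) -3(-5) + 1 = 16 ✓
  (2) -1 > -5 ✓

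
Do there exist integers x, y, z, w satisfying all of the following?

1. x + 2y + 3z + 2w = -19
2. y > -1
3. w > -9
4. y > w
Yes

Take x = -17, y = 0, z = 0, w = -1. Substituting into each constraint:
  (1) (-17) + 2(0) + 3(0) + 2(-1) = -19 ✓
  (2) 0 > -1 ✓
  (3) -1 > -9 ✓
  (4) 0 > -1 ✓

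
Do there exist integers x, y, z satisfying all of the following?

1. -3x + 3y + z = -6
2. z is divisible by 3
Yes

Take x = 0, y = -2, z = 0. Substituting into each constraint:
  (1) -3(0) + 3(-2) + 0 = -6 ✓
  (2) 0 = 3 × 0, remainder 0 ✓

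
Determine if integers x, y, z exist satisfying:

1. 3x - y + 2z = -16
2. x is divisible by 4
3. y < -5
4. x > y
Yes

Take x = 0, y = -6, z = -11. Substituting into each constraint:
  (1) 3(0) + 6 + 2(-11) = -16 ✓
  (2) 0 = 4 × 0, remainder 0 ✓
  (3) -6 < -5 ✓
  (4) 0 > -6 ✓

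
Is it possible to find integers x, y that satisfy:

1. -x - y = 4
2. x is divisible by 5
Yes

Take x = 0, y = -4. Substituting into each constraint:
  (1) 0 + 4 = 4 ✓
  (2) 0 = 5 × 0, remainder 0 ✓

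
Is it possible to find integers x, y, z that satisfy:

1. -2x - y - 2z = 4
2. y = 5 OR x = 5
Yes

Take x = 5, y = -14, z = 0. Substituting into each constraint:
  (1) -2(5) + 14 - 2(0) = 4 ✓
  (2) x = 5, target 5 ✓ (second branch holds)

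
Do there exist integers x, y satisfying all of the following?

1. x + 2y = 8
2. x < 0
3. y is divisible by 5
Yes

Take x = -2, y = 5. Substituting into each constraint:
  (1) (-2) + 2(5) = 8 ✓
  (2) -2 < 0 ✓
  (3) 5 = 5 × 1, remainder 0 ✓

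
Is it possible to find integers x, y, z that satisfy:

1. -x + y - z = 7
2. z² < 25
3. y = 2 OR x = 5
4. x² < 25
Yes

Take x = -2, y = 2, z = -3. Substituting into each constraint:
  (1) 2 + 2 + 3 = 7 ✓
  (2) z² = (-3)² = 9, and 9 < 25 ✓
  (3) y = 2, target 2 ✓ (first branch holds)
  (4) x² = (-2)² = 4, and 4 < 25 ✓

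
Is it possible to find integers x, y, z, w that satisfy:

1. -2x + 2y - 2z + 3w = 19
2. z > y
Yes

Take x = -9, y = 0, z = 1, w = 1. Substituting into each constraint:
  (1) -2(-9) + 2(0) - 2(1) + 3(1) = 19 ✓
  (2) 1 > 0 ✓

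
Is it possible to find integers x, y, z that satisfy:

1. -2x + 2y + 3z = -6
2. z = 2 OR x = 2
Yes

Take x = 1, y = -5, z = 2. Substituting into each constraint:
  (1) -2(1) + 2(-5) + 3(2) = -6 ✓
  (2) z = 2, target 2 ✓ (first branch holds)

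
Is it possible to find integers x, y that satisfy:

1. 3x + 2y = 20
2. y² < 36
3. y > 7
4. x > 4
No

A contradictory subset is {3x + 2y = 20, y > 7, x > 4}. No integer assignment can satisfy these jointly:

  - 3x + 2y = 20: is a linear equation tying the variables together
  - y > 7: bounds one variable relative to a constant
  - x > 4: bounds one variable relative to a constant

Range argument: with x ∈ [5, ∞], y ∈ [8, ∞], the left side of the equation is at least 31, but the right side is 20 < 31. No integer solution exists.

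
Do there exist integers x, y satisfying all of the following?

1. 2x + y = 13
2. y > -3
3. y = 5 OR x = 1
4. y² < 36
Yes

Take x = 4, y = 5. Substituting into each constraint:
  (1) 2(4) + 5 = 13 ✓
  (2) 5 > -3 ✓
  (3) y = 5, target 5 ✓ (first branch holds)
  (4) y² = (5)² = 25, and 25 < 36 ✓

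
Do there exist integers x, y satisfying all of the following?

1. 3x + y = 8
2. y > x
Yes

Take x = 1, y = 5. Substituting into each constraint:
  (1) 3(1) + 5 = 8 ✓
  (2) 5 > 1 ✓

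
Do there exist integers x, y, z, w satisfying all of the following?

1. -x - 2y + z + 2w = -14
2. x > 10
Yes

Take x = 11, y = 0, z = -3, w = 0. Substituting into each constraint:
  (1) (-11) - 2(0) + (-3) + 2(0) = -14 ✓
  (2) 11 > 10 ✓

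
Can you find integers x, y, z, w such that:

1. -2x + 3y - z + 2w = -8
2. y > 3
Yes

Take x = 10, y = 4, z = 0, w = 0. Substituting into each constraint:
  (1) -2(10) + 3(4) + 0 + 2(0) = -8 ✓
  (2) 4 > 3 ✓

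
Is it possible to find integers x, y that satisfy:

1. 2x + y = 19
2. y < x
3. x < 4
No

The full constraint system is jointly infeasible over the integers. Each constraint and what it forces:

  - 2x + y = 19: is a linear equation tying the variables together
  - y < x: bounds one variable relative to another variable
  - x < 4: bounds one variable relative to a constant

Propagating the comparison: y < x and x ≤ 3 give y ≤ 2. Range argument: with x ∈ [−∞, 3], y ∈ [−∞, 2], the left side of the equation is at most 8, but the right side is 19 > 8. No integer solution exists.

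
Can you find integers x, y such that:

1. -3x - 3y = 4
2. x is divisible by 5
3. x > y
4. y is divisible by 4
No

Even the single constraint (-3x - 3y = 4) is infeasible over the integers.

  - -3x - 3y = 4: every term on the left is divisible by 3, so the LHS ≡ 0 (mod 3), but the RHS 4 is not — no integer solution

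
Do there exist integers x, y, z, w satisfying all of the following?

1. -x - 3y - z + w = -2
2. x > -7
Yes

Take x = 0, y = 0, z = 2, w = 0. Substituting into each constraint:
  (1) 0 - 3(0) + (-2) + 0 = -2 ✓
  (2) 0 > -7 ✓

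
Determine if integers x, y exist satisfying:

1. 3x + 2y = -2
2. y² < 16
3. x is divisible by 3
Yes

Take x = 0, y = -1. Substituting into each constraint:
  (1) 3(0) + 2(-1) = -2 ✓
  (2) y² = (-1)² = 1, and 1 < 16 ✓
  (3) 0 = 3 × 0, remainder 0 ✓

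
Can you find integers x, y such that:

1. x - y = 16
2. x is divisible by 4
Yes

Take x = 0, y = -16. Substituting into each constraint:
  (1) 0 + 16 = 16 ✓
  (2) 0 = 4 × 0, remainder 0 ✓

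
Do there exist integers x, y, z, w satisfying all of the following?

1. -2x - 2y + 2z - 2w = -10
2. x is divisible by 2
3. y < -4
Yes

Take x = 0, y = -5, z = 0, w = 10. Substituting into each constraint:
  (1) -2(0) - 2(-5) + 2(0) - 2(10) = -10 ✓
  (2) 0 = 2 × 0, remainder 0 ✓
  (3) -5 < -4 ✓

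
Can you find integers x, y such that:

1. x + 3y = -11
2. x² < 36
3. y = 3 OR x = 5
No

The full constraint system is jointly infeasible over the integers. Each constraint and what it forces:

  - x + 3y = -11: is a linear equation tying the variables together
  - x² < 36: restricts x to |x| ≤ 5
  - y = 3 OR x = 5: forces a choice: either y = 3 or x = 5

Split on the disjunction (y = 3 OR x = 5):
  • If y = 3: the equation forces x = -20, but x² < 36 requires |x| ≤ 5.
  • If x = 5: with x = 5, every remaining term of the linear equation is divisible by 3, so the left side is ≡ 0 (mod 3); but the right side -16 ≡ 2 (mod 3). No integers can satisfy it.
Both branches are infeasible, so the system has no integer solution.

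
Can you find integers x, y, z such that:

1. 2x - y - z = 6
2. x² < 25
Yes

Take x = 3, y = 0, z = 0. Substituting into each constraint:
  (1) 2(3) + 0 + 0 = 6 ✓
  (2) x² = (3)² = 9, and 9 < 25 ✓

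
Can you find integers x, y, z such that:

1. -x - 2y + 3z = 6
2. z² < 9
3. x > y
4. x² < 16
Yes

Take x = 0, y = -3, z = 0. Substituting into each constraint:
  (1) 0 - 2(-3) + 3(0) = 6 ✓
  (2) z² = (0)² = 0, and 0 < 9 ✓
  (3) 0 > -3 ✓
  (4) x² = (0)² = 0, and 0 < 16 ✓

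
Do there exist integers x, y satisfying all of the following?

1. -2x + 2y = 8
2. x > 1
Yes

Take x = 2, y = 6. Substituting into each constraint:
  (1) -2(2) + 2(6) = 8 ✓
  (2) 2 > 1 ✓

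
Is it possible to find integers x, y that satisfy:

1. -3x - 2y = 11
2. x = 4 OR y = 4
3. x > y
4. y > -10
No

The full constraint system is jointly infeasible over the integers. Each constraint and what it forces:

  - -3x - 2y = 11: is a linear equation tying the variables together
  - x = 4 OR y = 4: forces a choice: either x = 4 or y = 4
  - x > y: bounds one variable relative to another variable
  - y > -10: bounds one variable relative to a constant

Split on the disjunction (x = 4 OR y = 4):
  • If x = 4: with x = 4, every remaining term of the linear equation is divisible by 2, so the left side is ≡ 0 (mod 2); but the right side 23 ≡ 1 (mod 2). No integers can satisfy it.
  • If y = 4: with y = 4, every remaining term of the linear equation is divisible by 3, so the left side is ≡ 0 (mod 3); but the right side 19 ≡ 1 (mod 3). No integers can satisfy it.
Both branches are infeasible, so the system has no integer solution.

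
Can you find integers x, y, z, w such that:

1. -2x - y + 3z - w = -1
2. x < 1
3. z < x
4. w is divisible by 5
Yes

Take x = 0, y = -2, z = -1, w = 0. Substituting into each constraint:
  (1) -2(0) + 2 + 3(-1) + 0 = -1 ✓
  (2) 0 < 1 ✓
  (3) -1 < 0 ✓
  (4) 0 = 5 × 0, remainder 0 ✓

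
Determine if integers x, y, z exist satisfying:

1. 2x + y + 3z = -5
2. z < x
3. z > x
No

A contradictory subset is {z < x, z > x}. No integer assignment can satisfy these jointly:

  - z < x: bounds one variable relative to another variable
  - z > x: bounds one variable relative to another variable

Direct contradiction: x > z and z > x cannot both hold.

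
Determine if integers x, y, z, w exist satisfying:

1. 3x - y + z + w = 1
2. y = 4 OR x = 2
Yes

Take x = 2, y = 0, z = 0, w = -5. Substituting into each constraint:
  (1) 3(2) + 0 + 0 + (-5) = 1 ✓
  (2) x = 2, target 2 ✓ (second branch holds)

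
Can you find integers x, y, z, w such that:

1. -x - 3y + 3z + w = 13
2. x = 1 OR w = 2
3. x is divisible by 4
Yes

Take x = -20, y = 1, z = -2, w = 2. Substituting into each constraint:
  (1) 20 - 3(1) + 3(-2) + 2 = 13 ✓
  (2) w = 2, target 2 ✓ (second branch holds)
  (3) -20 = 4 × -5, remainder 0 ✓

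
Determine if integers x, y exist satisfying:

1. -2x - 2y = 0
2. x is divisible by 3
Yes

Take x = 0, y = 0. Substituting into each constraint:
  (1) -2(0) - 2(0) = 0 ✓
  (2) 0 = 3 × 0, remainder 0 ✓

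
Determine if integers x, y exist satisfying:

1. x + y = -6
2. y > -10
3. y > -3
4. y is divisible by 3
Yes

Take x = -6, y = 0. Substituting into each constraint:
  (1) (-6) + 0 = -6 ✓
  (2) 0 > -10 ✓
  (3) 0 > -3 ✓
  (4) 0 = 3 × 0, remainder 0 ✓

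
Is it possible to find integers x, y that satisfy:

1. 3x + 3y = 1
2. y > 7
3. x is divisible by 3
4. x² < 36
No

Even the single constraint (3x + 3y = 1) is infeasible over the integers.

  - 3x + 3y = 1: every term on the left is divisible by 3, so the LHS ≡ 0 (mod 3), but the RHS 1 is not — no integer solution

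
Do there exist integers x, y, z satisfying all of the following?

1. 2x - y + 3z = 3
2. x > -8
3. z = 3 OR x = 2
Yes

Take x = 0, y = 6, z = 3. Substituting into each constraint:
  (1) 2(0) + (-6) + 3(3) = 3 ✓
  (2) 0 > -8 ✓
  (3) z = 3, target 3 ✓ (first branch holds)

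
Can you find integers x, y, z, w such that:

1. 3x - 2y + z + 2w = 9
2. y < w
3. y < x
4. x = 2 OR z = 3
Yes

Take x = 0, y = -1, z = 3, w = 2. Substituting into each constraint:
  (1) 3(0) - 2(-1) + 3 + 2(2) = 9 ✓
  (2) -1 < 2 ✓
  (3) -1 < 0 ✓
  (4) z = 3, target 3 ✓ (second branch holds)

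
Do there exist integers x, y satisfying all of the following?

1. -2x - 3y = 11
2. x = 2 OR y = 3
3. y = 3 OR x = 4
Yes

Take x = -10, y = 3. Substituting into each constraint:
  (1) -2(-10) - 3(3) = 11 ✓
  (2) y = 3, target 3 ✓ (second branch holds)
  (3) y = 3, target 3 ✓ (first branch holds)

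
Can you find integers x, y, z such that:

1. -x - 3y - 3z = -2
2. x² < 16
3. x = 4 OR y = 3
Yes

Take x = 2, y = 3, z = -3. Substituting into each constraint:
  (1) (-2) - 3(3) - 3(-3) = -2 ✓
  (2) x² = (2)² = 4, and 4 < 16 ✓
  (3) y = 3, target 3 ✓ (second branch holds)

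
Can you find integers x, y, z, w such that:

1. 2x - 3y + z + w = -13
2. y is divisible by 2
Yes

Take x = 0, y = 0, z = -13, w = 0. Substituting into each constraint:
  (1) 2(0) - 3(0) + (-13) + 0 = -13 ✓
  (2) 0 = 2 × 0, remainder 0 ✓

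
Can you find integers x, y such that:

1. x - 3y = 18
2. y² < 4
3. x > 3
Yes

Take x = 18, y = 0. Substituting into each constraint:
  (1) 18 - 3(0) = 18 ✓
  (2) y² = (0)² = 0, and 0 < 4 ✓
  (3) 18 > 3 ✓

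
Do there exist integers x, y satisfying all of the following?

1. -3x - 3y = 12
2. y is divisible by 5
Yes

Take x = -4, y = 0. Substituting into each constraint:
  (1) -3(-4) - 3(0) = 12 ✓
  (2) 0 = 5 × 0, remainder 0 ✓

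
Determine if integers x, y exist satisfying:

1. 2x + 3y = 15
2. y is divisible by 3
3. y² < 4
No

The full constraint system is jointly infeasible over the integers. Each constraint and what it forces:

  - 2x + 3y = 15: is a linear equation tying the variables together
  - y is divisible by 3: restricts y to multiples of 3
  - y² < 4: restricts y to |y| ≤ 1

The bounds confine y to {0} with 3 | y. For each value, substitute into the equation:
  • y = 0: the equation gives 2x = 15, so x would not be an integer.
Every case fails, so no integer solution exists.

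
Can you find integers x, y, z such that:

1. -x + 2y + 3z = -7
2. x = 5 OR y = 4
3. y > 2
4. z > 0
Yes

Take x = 18, y = 4, z = 1. Substituting into each constraint:
  (1) (-18) + 2(4) + 3(1) = -7 ✓
  (2) y = 4, target 4 ✓ (second branch holds)
  (3) 4 > 2 ✓
  (4) 1 > 0 ✓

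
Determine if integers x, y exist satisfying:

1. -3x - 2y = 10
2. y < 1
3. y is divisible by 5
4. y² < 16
No

The full constraint system is jointly infeasible over the integers. Each constraint and what it forces:

  - -3x - 2y = 10: is a linear equation tying the variables together
  - y < 1: bounds one variable relative to a constant
  - y is divisible by 5: restricts y to multiples of 5
  - y² < 16: restricts y to |y| ≤ 3

The bounds confine y to {0} with 5 | y. For each value, substitute into the equation:
  • y = 0: the equation gives -3x = 10, so x would not be an integer.
Every case fails, so no integer solution exists.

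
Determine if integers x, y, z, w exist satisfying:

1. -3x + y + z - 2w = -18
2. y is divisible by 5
Yes

Take x = 6, y = 0, z = 0, w = 0. Substituting into each constraint:
  (1) -3(6) + 0 + 0 - 2(0) = -18 ✓
  (2) 0 = 5 × 0, remainder 0 ✓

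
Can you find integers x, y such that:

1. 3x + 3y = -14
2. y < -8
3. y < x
No

Even the single constraint (3x + 3y = -14) is infeasible over the integers.

  - 3x + 3y = -14: every term on the left is divisible by 3, so the LHS ≡ 0 (mod 3), but the RHS -14 is not — no integer solution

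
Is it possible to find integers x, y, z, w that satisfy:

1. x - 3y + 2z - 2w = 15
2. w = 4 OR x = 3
Yes

Take x = 1, y = 0, z = 11, w = 4. Substituting into each constraint:
  (1) 1 - 3(0) + 2(11) - 2(4) = 15 ✓
  (2) w = 4, target 4 ✓ (first branch holds)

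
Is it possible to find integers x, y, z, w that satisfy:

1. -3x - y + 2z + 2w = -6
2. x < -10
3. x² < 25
No

A contradictory subset is {x < -10, x² < 25}. No integer assignment can satisfy these jointly:

  - x < -10: bounds one variable relative to a constant
  - x² < 25: restricts x to |x| ≤ 4

Direct contradiction: the bounds on x require x ≥ -4 and x ≤ -11 simultaneously, which is empty.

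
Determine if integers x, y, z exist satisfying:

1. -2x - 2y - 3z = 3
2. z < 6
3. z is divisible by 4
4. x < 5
No

A contradictory subset is {-2x - 2y - 3z = 3, z is divisible by 4}. No integer assignment can satisfy these jointly:

  - -2x - 2y - 3z = 3: is a linear equation tying the variables together
  - z is divisible by 4: restricts z to multiples of 4

Modular obstruction: writing z = 4z', every remaining term of the linear equation is divisible by 2, so the left side is ≡ 0 (mod 2); but the right side 3 ≡ 1 (mod 2). No integers can satisfy it.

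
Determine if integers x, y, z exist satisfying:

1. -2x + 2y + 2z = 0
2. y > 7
Yes

Take x = 0, y = 8, z = -8. Substituting into each constraint:
  (1) -2(0) + 2(8) + 2(-8) = 0 ✓
  (2) 8 > 7 ✓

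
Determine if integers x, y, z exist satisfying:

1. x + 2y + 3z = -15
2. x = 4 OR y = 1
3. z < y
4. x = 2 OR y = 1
Yes

Take x = -17, y = 1, z = 0. Substituting into each constraint:
  (1) (-17) + 2(1) + 3(0) = -15 ✓
  (2) y = 1, target 1 ✓ (second branch holds)
  (3) 0 < 1 ✓
  (4) y = 1, target 1 ✓ (second branch holds)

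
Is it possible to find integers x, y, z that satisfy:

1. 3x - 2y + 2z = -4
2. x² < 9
Yes

Take x = -2, y = 0, z = 1. Substituting into each constraint:
  (1) 3(-2) - 2(0) + 2(1) = -4 ✓
  (2) x² = (-2)² = 4, and 4 < 9 ✓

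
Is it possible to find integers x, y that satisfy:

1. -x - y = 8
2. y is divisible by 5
Yes

Take x = -8, y = 0. Substituting into each constraint:
  (1) 8 + 0 = 8 ✓
  (2) 0 = 5 × 0, remainder 0 ✓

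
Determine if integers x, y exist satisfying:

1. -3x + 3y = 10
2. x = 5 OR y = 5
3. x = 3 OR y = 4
No

Even the single constraint (-3x + 3y = 10) is infeasible over the integers.

  - -3x + 3y = 10: every term on the left is divisible by 3, so the LHS ≡ 0 (mod 3), but the RHS 10 is not — no integer solution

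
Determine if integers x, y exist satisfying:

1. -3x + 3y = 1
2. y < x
No

Even the single constraint (-3x + 3y = 1) is infeasible over the integers.

  - -3x + 3y = 1: every term on the left is divisible by 3, so the LHS ≡ 0 (mod 3), but the RHS 1 is not — no integer solution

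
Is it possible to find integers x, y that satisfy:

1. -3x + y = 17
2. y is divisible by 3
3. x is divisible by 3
No

A contradictory subset is {-3x + y = 17, y is divisible by 3}. No integer assignment can satisfy these jointly:

  - -3x + y = 17: is a linear equation tying the variables together
  - y is divisible by 3: restricts y to multiples of 3

Modular obstruction: writing y = 3y', every remaining term of the linear equation is divisible by 3, so the left side is ≡ 0 (mod 3); but the right side 17 ≡ 2 (mod 3). No integers can satisfy it.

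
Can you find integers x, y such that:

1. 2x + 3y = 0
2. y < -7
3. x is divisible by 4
Yes

Take x = 12, y = -8. Substituting into each constraint:
  (1) 2(12) + 3(-8) = 0 ✓
  (2) -8 < -7 ✓
  (3) 12 = 4 × 3, remainder 0 ✓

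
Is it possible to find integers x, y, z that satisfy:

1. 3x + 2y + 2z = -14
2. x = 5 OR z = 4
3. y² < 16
Yes

Take x = -8, y = 1, z = 4. Substituting into each constraint:
  (1) 3(-8) + 2(1) + 2(4) = -14 ✓
  (2) z = 4, target 4 ✓ (second branch holds)
  (3) y² = (1)² = 1, and 1 < 16 ✓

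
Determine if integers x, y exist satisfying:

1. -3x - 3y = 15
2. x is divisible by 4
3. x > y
Yes

Take x = 0, y = -5. Substituting into each constraint:
  (1) -3(0) - 3(-5) = 15 ✓
  (2) 0 = 4 × 0, remainder 0 ✓
  (3) 0 > -5 ✓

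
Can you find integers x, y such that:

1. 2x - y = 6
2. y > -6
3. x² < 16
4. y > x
No

A contradictory subset is {2x - y = 6, x² < 16, y > x}. No integer assignment can satisfy these jointly:

  - 2x - y = 6: is a linear equation tying the variables together
  - x² < 16: restricts x to |x| ≤ 3
  - y > x: bounds one variable relative to another variable

The bounds confine x to {-3, -2, -1, 0, 1, 2, 3}. For each value, substitute into the equation:
  • x = -3: the equation forces y = -12, but y > x fails since -12 ≤ -3.
  • x = -2: the equation forces y = -10, but y > x fails since -10 ≤ -2.
  • x = -1: the equation forces y = -8, but y > x fails since -8 ≤ -1.
  • x = 0: the equation forces y = -6, but y > x fails since -6 ≤ 0.
  • x = 1: the equation forces y = -4, but y > x fails since -4 ≤ 1.
  • x = 2: the equation forces y = -2, but y > x fails since -2 ≤ 2.
  • x = 3: the equation forces y = 0, but y > x fails since 0 ≤ 3.
Every case fails, so no integer solution exists.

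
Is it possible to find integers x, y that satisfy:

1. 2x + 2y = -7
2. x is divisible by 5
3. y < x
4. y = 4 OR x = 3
No

Even the single constraint (2x + 2y = -7) is infeasible over the integers.

  - 2x + 2y = -7: every term on the left is divisible by 2, so the LHS ≡ 0 (mod 2), but the RHS -7 is not — no integer solution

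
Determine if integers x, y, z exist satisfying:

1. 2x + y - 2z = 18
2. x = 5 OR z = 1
Yes

Take x = 0, y = 20, z = 1. Substituting into each constraint:
  (1) 2(0) + 20 - 2(1) = 18 ✓
  (2) z = 1, target 1 ✓ (second branch holds)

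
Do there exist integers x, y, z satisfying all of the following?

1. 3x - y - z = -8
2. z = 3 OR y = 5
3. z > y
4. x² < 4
Yes

Take x = 1, y = 5, z = 6. Substituting into each constraint:
  (1) 3(1) + (-5) + (-6) = -8 ✓
  (2) y = 5, target 5 ✓ (second branch holds)
  (3) 6 > 5 ✓
  (4) x² = (1)² = 1, and 1 < 4 ✓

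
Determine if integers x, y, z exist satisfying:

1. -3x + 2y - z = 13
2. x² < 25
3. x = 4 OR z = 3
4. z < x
Yes

Take x = 4, y = 14, z = 3. Substituting into each constraint:
  (1) -3(4) + 2(14) + (-3) = 13 ✓
  (2) x² = (4)² = 16, and 16 < 25 ✓
  (3) x = 4, target 4 ✓ (first branch holds)
  (4) 3 < 4 ✓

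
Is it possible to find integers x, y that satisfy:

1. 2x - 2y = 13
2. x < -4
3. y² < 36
No

Even the single constraint (2x - 2y = 13) is infeasible over the integers.

  - 2x - 2y = 13: every term on the left is divisible by 2, so the LHS ≡ 0 (mod 2), but the RHS 13 is not — no integer solution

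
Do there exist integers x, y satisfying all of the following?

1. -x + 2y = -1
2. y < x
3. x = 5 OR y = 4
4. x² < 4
No

A contradictory subset is {-x + 2y = -1, x = 5 OR y = 4, x² < 4}. No integer assignment can satisfy these jointly:

  - -x + 2y = -1: is a linear equation tying the variables together
  - x = 5 OR y = 4: forces a choice: either x = 5 or y = 4
  - x² < 4: restricts x to |x| ≤ 1

Split on the disjunction (x = 5 OR y = 4):
  • If x = 5: this contradicts x² < 4, which requires |x| ≤ 1.
  • If y = 4: the equation forces x = 9, but x² < 4 requires |x| ≤ 1.
Both branches are infeasible, so the system has no integer solution.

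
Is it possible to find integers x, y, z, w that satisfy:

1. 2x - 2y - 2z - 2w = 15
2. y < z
No

Even the single constraint (2x - 2y - 2z - 2w = 15) is infeasible over the integers.

  - 2x - 2y - 2z - 2w = 15: every term on the left is divisible by 2, so the LHS ≡ 0 (mod 2), but the RHS 15 is not — no integer solution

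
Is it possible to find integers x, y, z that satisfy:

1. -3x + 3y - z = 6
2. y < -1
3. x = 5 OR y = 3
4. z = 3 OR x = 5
Yes

Take x = 5, y = -2, z = -27. Substituting into each constraint:
  (1) -3(5) + 3(-2) + 27 = 6 ✓
  (2) -2 < -1 ✓
  (3) x = 5, target 5 ✓ (first branch holds)
  (4) x = 5, target 5 ✓ (second branch holds)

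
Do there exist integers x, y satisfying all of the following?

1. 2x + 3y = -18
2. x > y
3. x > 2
Yes

Take x = 3, y = -8. Substituting into each constraint:
  (1) 2(3) + 3(-8) = -18 ✓
  (2) 3 > -8 ✓
  (3) 3 > 2 ✓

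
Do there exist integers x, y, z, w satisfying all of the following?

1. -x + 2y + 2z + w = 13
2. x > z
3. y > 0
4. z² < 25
Yes

Take x = 1, y = 1, z = 0, w = 12. Substituting into each constraint:
  (1) (-1) + 2(1) + 2(0) + 12 = 13 ✓
  (2) 1 > 0 ✓
  (3) 1 > 0 ✓
  (4) z² = (0)² = 0, and 0 < 25 ✓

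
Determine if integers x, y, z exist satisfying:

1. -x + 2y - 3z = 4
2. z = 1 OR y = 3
Yes

Take x = 2, y = 3, z = 0. Substituting into each constraint:
  (1) (-2) + 2(3) - 3(0) = 4 ✓
  (2) y = 3, target 3 ✓ (second branch holds)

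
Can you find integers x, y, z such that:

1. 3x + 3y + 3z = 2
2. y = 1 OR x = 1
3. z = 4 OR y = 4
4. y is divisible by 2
No

Even the single constraint (3x + 3y + 3z = 2) is infeasible over the integers.

  - 3x + 3y + 3z = 2: every term on the left is divisible by 3, so the LHS ≡ 0 (mod 3), but the RHS 2 is not — no integer solution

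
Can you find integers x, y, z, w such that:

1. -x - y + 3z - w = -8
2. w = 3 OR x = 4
Yes

Take x = 0, y = 2, z = -1, w = 3. Substituting into each constraint:
  (1) 0 + (-2) + 3(-1) + (-3) = -8 ✓
  (2) w = 3, target 3 ✓ (first branch holds)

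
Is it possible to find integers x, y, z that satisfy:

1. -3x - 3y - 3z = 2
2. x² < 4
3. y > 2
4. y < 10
No

Even the single constraint (-3x - 3y - 3z = 2) is infeasible over the integers.

  - -3x - 3y - 3z = 2: every term on the left is divisible by 3, so the LHS ≡ 0 (mod 3), but the RHS 2 is not — no integer solution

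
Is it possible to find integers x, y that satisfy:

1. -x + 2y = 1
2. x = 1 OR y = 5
Yes

Take x = 9, y = 5. Substituting into each constraint:
  (1) (-9) + 2(5) = 1 ✓
  (2) y = 5, target 5 ✓ (second branch holds)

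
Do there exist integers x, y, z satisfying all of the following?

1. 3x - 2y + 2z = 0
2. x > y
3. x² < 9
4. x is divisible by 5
Yes

Take x = 0, y = -1, z = -1. Substituting into each constraint:
  (1) 3(0) - 2(-1) + 2(-1) = 0 ✓
  (2) 0 > -1 ✓
  (3) x² = (0)² = 0, and 0 < 9 ✓
  (4) 0 = 5 × 0, remainder 0 ✓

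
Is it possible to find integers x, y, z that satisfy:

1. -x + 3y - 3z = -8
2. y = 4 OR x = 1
Yes

Take x = 2, y = 4, z = 6. Substituting into each constraint:
  (1) (-2) + 3(4) - 3(6) = -8 ✓
  (2) y = 4, target 4 ✓ (first branch holds)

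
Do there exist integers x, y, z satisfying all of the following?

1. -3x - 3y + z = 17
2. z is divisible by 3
No

The full constraint system is jointly infeasible over the integers. Each constraint and what it forces:

  - -3x - 3y + z = 17: is a linear equation tying the variables together
  - z is divisible by 3: restricts z to multiples of 3

Modular obstruction: writing z = 3z', every remaining term of the linear equation is divisible by 3, so the left side is ≡ 0 (mod 3); but the right side 17 ≡ 2 (mod 3). No integers can satisfy it.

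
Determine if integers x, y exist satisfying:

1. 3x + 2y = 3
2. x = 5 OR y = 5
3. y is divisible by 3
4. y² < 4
No

A contradictory subset is {3x + 2y = 3, x = 5 OR y = 5, y² < 4}. No integer assignment can satisfy these jointly:

  - 3x + 2y = 3: is a linear equation tying the variables together
  - x = 5 OR y = 5: forces a choice: either x = 5 or y = 5
  - y² < 4: restricts y to |y| ≤ 1

Split on the disjunction (x = 5 OR y = 5):
  • If x = 5: the equation forces y = -6, but y² < 4 requires |y| ≤ 1.
  • If y = 5: this contradicts y² < 4, which requires |y| ≤ 1.
Both branches are infeasible, so the system has no integer solution.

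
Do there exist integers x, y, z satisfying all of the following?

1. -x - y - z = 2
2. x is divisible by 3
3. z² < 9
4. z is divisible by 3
Yes

Take x = 0, y = -2, z = 0. Substituting into each constraint:
  (1) 0 + 2 + 0 = 2 ✓
  (2) 0 = 3 × 0, remainder 0 ✓
  (3) z² = (0)² = 0, and 0 < 9 ✓
  (4) 0 = 3 × 0, remainder 0 ✓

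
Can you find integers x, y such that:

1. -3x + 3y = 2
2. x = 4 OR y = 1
No

Even the single constraint (-3x + 3y = 2) is infeasible over the integers.

  - -3x + 3y = 2: every term on the left is divisible by 3, so the LHS ≡ 0 (mod 3), but the RHS 2 is not — no integer solution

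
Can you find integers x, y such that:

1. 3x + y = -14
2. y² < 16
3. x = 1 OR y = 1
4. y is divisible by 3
No

A contradictory subset is {3x + y = -14, y is divisible by 3}. No integer assignment can satisfy these jointly:

  - 3x + y = -14: is a linear equation tying the variables together
  - y is divisible by 3: restricts y to multiples of 3

Modular obstruction: writing y = 3y', every remaining term of the linear equation is divisible by 3, so the left side is ≡ 0 (mod 3); but the right side -14 ≡ 1 (mod 3). No integers can satisfy it.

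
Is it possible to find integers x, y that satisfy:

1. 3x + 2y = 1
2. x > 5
Yes

Take x = 7, y = -10. Substituting into each constraint:
  (1) 3(7) + 2(-10) = 1 ✓
  (2) 7 > 5 ✓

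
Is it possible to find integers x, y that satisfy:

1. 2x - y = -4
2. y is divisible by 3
Yes

Take x = -2, y = 0. Substituting into each constraint:
  (1) 2(-2) + 0 = -4 ✓
  (2) 0 = 3 × 0, remainder 0 ✓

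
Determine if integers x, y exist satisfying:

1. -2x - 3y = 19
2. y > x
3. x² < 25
No

The full constraint system is jointly infeasible over the integers. Each constraint and what it forces:

  - -2x - 3y = 19: is a linear equation tying the variables together
  - y > x: bounds one variable relative to another variable
  - x² < 25: restricts x to |x| ≤ 4

Propagating the comparison: y > x and x ≥ -4 give y ≥ -3. Range argument: with x ∈ [-4, 4], y ∈ [-3, ∞], the left side of the equation is at most 17, but the right side is 19 > 17. No integer solution exists.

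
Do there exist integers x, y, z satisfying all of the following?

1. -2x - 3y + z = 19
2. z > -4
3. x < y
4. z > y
Yes

Take x = -9, y = 0, z = 1. Substituting into each constraint:
  (1) -2(-9) - 3(0) + 1 = 19 ✓
  (2) 1 > -4 ✓
  (3) -9 < 0 ✓
  (4) 1 > 0 ✓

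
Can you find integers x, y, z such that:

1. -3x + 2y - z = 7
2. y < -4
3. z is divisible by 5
Yes

Take x = -7, y = -7, z = 0. Substituting into each constraint:
  (1) -3(-7) + 2(-7) + 0 = 7 ✓
  (2) -7 < -4 ✓
  (3) 0 = 5 × 0, remainder 0 ✓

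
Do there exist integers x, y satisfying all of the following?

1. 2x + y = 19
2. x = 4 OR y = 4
Yes

Take x = 4, y = 11. Substituting into each constraint:
  (1) 2(4) + 11 = 19 ✓
  (2) x = 4, target 4 ✓ (first branch holds)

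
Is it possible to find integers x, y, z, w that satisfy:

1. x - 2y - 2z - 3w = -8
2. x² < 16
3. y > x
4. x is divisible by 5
Yes

Take x = 0, y = 1, z = 0, w = 2. Substituting into each constraint:
  (1) 0 - 2(1) - 2(0) - 3(2) = -8 ✓
  (2) x² = (0)² = 0, and 0 < 16 ✓
  (3) 1 > 0 ✓
  (4) 0 = 5 × 0, remainder 0 ✓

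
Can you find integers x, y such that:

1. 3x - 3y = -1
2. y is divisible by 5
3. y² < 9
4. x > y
No

Even the single constraint (3x - 3y = -1) is infeasible over the integers.

  - 3x - 3y = -1: every term on the left is divisible by 3, so the LHS ≡ 0 (mod 3), but the RHS -1 is not — no integer solution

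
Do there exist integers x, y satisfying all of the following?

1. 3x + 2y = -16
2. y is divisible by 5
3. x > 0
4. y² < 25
No

A contradictory subset is {3x + 2y = -16, x > 0, y² < 25}. No integer assignment can satisfy these jointly:

  - 3x + 2y = -16: is a linear equation tying the variables together
  - x > 0: bounds one variable relative to a constant
  - y² < 25: restricts y to |y| ≤ 4

Range argument: with x ∈ [1, ∞], y ∈ [-4, 4], the left side of the equation is at least -5, but the right side is -16 < -5. No integer solution exists.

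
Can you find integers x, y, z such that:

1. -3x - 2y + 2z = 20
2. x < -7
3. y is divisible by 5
Yes

Take x = -8, y = 0, z = -2. Substituting into each constraint:
  (1) -3(-8) - 2(0) + 2(-2) = 20 ✓
  (2) -8 < -7 ✓
  (3) 0 = 5 × 0, remainder 0 ✓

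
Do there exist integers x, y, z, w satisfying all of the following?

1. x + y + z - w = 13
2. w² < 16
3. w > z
Yes

Take x = 0, y = 14, z = -1, w = 0. Substituting into each constraint:
  (1) 0 + 14 + (-1) + 0 = 13 ✓
  (2) w² = (0)² = 0, and 0 < 16 ✓
  (3) 0 > -1 ✓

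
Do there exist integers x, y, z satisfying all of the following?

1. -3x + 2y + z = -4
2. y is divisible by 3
Yes

Take x = 2, y = 0, z = 2. Substituting into each constraint:
  (1) -3(2) + 2(0) + 2 = -4 ✓
  (2) 0 = 3 × 0, remainder 0 ✓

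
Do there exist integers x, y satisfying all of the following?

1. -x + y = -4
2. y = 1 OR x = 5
Yes

Take x = 5, y = 1. Substituting into each constraint:
  (1) (-5) + 1 = -4 ✓
  (2) y = 1, target 1 ✓ (first branch holds)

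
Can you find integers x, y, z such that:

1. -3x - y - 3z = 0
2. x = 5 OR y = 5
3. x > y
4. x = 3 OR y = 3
Yes

Take x = 5, y = 3, z = -6. Substituting into each constraint:
  (1) -3(5) + (-3) - 3(-6) = 0 ✓
  (2) x = 5, target 5 ✓ (first branch holds)
  (3) 5 > 3 ✓
  (4) y = 3, target 3 ✓ (second branch holds)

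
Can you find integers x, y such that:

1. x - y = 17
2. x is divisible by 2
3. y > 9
Yes

Take x = 28, y = 11. Substituting into each constraint:
  (1) 28 + (-11) = 17 ✓
  (2) 28 = 2 × 14, remainder 0 ✓
  (3) 11 > 9 ✓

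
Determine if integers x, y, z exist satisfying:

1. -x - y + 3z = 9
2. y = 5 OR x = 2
Yes

Take x = 2, y = 1, z = 4. Substituting into each constraint:
  (1) (-2) + (-1) + 3(4) = 9 ✓
  (2) x = 2, target 2 ✓ (second branch holds)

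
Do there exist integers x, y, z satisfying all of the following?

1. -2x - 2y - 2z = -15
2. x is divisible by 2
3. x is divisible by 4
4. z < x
No

Even the single constraint (-2x - 2y - 2z = -15) is infeasible over the integers.

  - -2x - 2y - 2z = -15: every term on the left is divisible by 2, so the LHS ≡ 0 (mod 2), but the RHS -15 is not — no integer solution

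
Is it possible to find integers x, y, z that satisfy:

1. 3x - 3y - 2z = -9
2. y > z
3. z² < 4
Yes

Take x = -2, y = 1, z = 0. Substituting into each constraint:
  (1) 3(-2) - 3(1) - 2(0) = -9 ✓
  (2) 1 > 0 ✓
  (3) z² = (0)² = 0, and 0 < 4 ✓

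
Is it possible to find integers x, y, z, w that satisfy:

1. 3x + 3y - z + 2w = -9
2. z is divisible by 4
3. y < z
Yes

Take x = -2, y = -1, z = 0, w = 0. Substituting into each constraint:
  (1) 3(-2) + 3(-1) + 0 + 2(0) = -9 ✓
  (2) 0 = 4 × 0, remainder 0 ✓
  (3) -1 < 0 ✓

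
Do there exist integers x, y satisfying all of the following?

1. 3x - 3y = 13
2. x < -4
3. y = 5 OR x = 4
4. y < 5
No

Even the single constraint (3x - 3y = 13) is infeasible over the integers.

  - 3x - 3y = 13: every term on the left is divisible by 3, so the LHS ≡ 0 (mod 3), but the RHS 13 is not — no integer solution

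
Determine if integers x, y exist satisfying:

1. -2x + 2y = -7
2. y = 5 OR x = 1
No

Even the single constraint (-2x + 2y = -7) is infeasible over the integers.

  - -2x + 2y = -7: every term on the left is divisible by 2, so the LHS ≡ 0 (mod 2), but the RHS -7 is not — no integer solution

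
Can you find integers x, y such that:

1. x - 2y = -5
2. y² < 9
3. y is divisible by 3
Yes

Take x = -5, y = 0. Substituting into each constraint:
  (1) (-5) - 2(0) = -5 ✓
  (2) y² = (0)² = 0, and 0 < 9 ✓
  (3) 0 = 3 × 0, remainder 0 ✓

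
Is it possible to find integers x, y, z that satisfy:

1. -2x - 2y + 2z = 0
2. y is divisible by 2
Yes

Take x = 0, y = 0, z = 0. Substituting into each constraint:
  (1) -2(0) - 2(0) + 2(0) = 0 ✓
  (2) 0 = 2 × 0, remainder 0 ✓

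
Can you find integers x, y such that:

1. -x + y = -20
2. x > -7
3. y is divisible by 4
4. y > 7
Yes

Take x = 28, y = 8. Substituting into each constraint:
  (1) (-28) + 8 = -20 ✓
  (2) 28 > -7 ✓
  (3) 8 = 4 × 2, remainder 0 ✓
  (4) 8 > 7 ✓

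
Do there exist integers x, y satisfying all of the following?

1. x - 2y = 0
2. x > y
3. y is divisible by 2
Yes

Take x = 4, y = 2. Substituting into each constraint:
  (1) 4 - 2(2) = 0 ✓
  (2) 4 > 2 ✓
  (3) 2 = 2 × 1, remainder 0 ✓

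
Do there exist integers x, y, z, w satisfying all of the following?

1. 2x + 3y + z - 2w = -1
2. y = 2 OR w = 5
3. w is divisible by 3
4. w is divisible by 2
Yes

Take x = 0, y = 2, z = -7, w = 0. Substituting into each constraint:
  (1) 2(0) + 3(2) + (-7) - 2(0) = -1 ✓
  (2) y = 2, target 2 ✓ (first branch holds)
  (3) 0 = 3 × 0, remainder 0 ✓
  (4) 0 = 2 × 0, remainder 0 ✓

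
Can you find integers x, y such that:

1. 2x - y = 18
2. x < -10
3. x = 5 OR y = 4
No

The full constraint system is jointly infeasible over the integers. Each constraint and what it forces:

  - 2x - y = 18: is a linear equation tying the variables together
  - x < -10: bounds one variable relative to a constant
  - x = 5 OR y = 4: forces a choice: either x = 5 or y = 4

Split on the disjunction (x = 5 OR y = 4):
  • If x = 5: this contradicts the bound x ≤ -11.
  • If y = 4: the equation forces x = 11, which contradicts the bound x ≤ -11.
Both branches are infeasible, so the system has no integer solution.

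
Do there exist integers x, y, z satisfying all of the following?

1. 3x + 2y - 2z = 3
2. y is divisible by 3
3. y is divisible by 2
Yes

Take x = 1, y = 0, z = 0. Substituting into each constraint:
  (1) 3(1) + 2(0) - 2(0) = 3 ✓
  (2) 0 = 3 × 0, remainder 0 ✓
  (3) 0 = 2 × 0, remainder 0 ✓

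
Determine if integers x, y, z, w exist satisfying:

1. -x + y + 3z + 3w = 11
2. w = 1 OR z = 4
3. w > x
Yes

Take x = 0, y = 8, z = 0, w = 1. Substituting into each constraint:
  (1) 0 + 8 + 3(0) + 3(1) = 11 ✓
  (2) w = 1, target 1 ✓ (first branch holds)
  (3) 1 > 0 ✓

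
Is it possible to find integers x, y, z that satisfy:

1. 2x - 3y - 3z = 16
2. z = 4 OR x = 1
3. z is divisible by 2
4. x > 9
Yes

Take x = 11, y = -2, z = 4. Substituting into each constraint:
  (1) 2(11) - 3(-2) - 3(4) = 16 ✓
  (2) z = 4, target 4 ✓ (first branch holds)
  (3) 4 = 2 × 2, remainder 0 ✓
  (4) 11 > 9 ✓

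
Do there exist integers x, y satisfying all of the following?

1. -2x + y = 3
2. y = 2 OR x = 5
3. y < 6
No

The full constraint system is jointly infeasible over the integers. Each constraint and what it forces:

  - -2x + y = 3: is a linear equation tying the variables together
  - y = 2 OR x = 5: forces a choice: either y = 2 or x = 5
  - y < 6: bounds one variable relative to a constant

Split on the disjunction (y = 2 OR x = 5):
  • If y = 2: with y = 2, every remaining term of the linear equation is divisible by 2, so the left side is ≡ 0 (mod 2); but the right side 1 ≡ 1 (mod 2). No integers can satisfy it.
  • If x = 5: the equation forces y = 13, which contradicts the bound y ≤ 5.
Both branches are infeasible, so the system has no integer solution.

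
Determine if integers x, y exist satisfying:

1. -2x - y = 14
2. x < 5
Yes

Take x = -7, y = 0. Substituting into each constraint:
  (1) -2(-7) + 0 = 14 ✓
  (2) -7 < 5 ✓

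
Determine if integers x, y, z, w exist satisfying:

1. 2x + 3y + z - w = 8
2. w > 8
Yes

Take x = 0, y = 0, z = 17, w = 9. Substituting into each constraint:
  (1) 2(0) + 3(0) + 17 + (-9) = 8 ✓
  (2) 9 > 8 ✓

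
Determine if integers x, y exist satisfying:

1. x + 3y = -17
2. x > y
Yes

Take x = -2, y = -5. Substituting into each constraint:
  (1) (-2) + 3(-5) = -17 ✓
  (2) -2 > -5 ✓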